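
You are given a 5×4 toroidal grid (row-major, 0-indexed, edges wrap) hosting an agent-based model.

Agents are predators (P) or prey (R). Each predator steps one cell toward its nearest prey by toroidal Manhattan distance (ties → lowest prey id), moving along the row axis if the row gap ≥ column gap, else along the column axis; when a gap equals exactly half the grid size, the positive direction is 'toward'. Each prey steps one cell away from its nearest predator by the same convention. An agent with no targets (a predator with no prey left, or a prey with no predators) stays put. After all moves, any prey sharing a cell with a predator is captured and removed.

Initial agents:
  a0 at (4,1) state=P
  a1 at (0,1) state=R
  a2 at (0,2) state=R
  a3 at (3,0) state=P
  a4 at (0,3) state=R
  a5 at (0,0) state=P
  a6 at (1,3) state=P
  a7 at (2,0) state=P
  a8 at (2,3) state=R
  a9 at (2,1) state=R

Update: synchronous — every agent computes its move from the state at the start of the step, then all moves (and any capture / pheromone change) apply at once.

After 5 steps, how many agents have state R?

2

t=1: a0@(0,1):P a1@(1,1):R a2@(1,2):R a3@(2,0):P a4@(0,2):R a5@(0,1):P a6@(0,3):P a7@(2,3):P a8@(3,3):R a9@(2,2):R
t=2: a0@(1,1):P a1@(2,1):R a2@(2,2):R a3@(1,0):P a4@(0,3):R a5@(1,1):P a6@(0,2):P a7@(3,3):P a8@(4,3):R a9@(2,1):R
t=3: a0@(2,1):P a1@(3,1):R a2@(3,2):R a3@(2,0):P a4@(0,0):R a5@(2,1):P a6@(0,3):P a7@(4,3):P a9@(3,1):R
t=4: a0@(3,1):P a1@(4,1):R a2@(4,2):R a3@(3,0):P a4@(0,1):R a5@(3,1):P a6@(0,0):P a7@(3,3):P a9@(4,1):R
t=5: a0@(4,1):P a2@(0,2):R a3@(4,0):P a4@(0,2):R a5@(4,1):P a6@(0,1):P a7@(4,3):P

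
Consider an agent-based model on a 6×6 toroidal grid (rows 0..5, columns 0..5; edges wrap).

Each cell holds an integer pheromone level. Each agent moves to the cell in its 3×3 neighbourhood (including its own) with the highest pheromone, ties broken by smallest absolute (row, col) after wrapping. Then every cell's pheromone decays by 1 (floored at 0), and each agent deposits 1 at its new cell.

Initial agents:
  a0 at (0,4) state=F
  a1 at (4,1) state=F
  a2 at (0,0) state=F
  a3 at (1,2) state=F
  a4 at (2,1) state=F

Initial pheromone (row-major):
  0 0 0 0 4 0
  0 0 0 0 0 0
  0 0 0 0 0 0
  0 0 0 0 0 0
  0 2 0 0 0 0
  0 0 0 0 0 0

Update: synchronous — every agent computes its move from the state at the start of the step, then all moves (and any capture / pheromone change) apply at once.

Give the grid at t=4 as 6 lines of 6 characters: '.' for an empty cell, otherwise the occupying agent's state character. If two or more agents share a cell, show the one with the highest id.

t=1: a0@(0,4) a1@(4,1) a2@(0,0) a3@(0,1) a4@(1,0) | pheromone: 1 1 0 0 4 0 / 1 0 0 0 0 0 / 0 0 0 0 0 0 / 0 0 0 0 0 0 / 0 2 0 0 0 0 / 0 0 0 0 0 0
t=2: a0@(0,4) a1@(4,1) a2@(0,0) a3@(0,0) a4@(0,0) | pheromone: 3 0 0 0 4 0 / 0 0 0 0 0 0 / 0 0 0 0 0 0 / 0 0 0 0 0 0 / 0 2 0 0 0 0 / 0 0 0 0 0 0
t=3: a0@(0,4) a1@(4,1) a2@(0,0) a3@(0,0) a4@(0,0) | pheromone: 5 0 0 0 4 0 / 0 0 0 0 0 0 / 0 0 0 0 0 0 / 0 0 0 0 0 0 / 0 2 0 0 0 0 / 0 0 0 0 0 0
t=4: a0@(0,4) a1@(4,1) a2@(0,0) a3@(0,0) a4@(0,0) | pheromone: 7 0 0 0 4 0 / 0 0 0 0 0 0 / 0 0 0 0 0 0 / 0 0 0 0 0 0 / 0 2 0 0 0 0 / 0 0 0 0 0 0

F...F.
......
......
......
.F....
......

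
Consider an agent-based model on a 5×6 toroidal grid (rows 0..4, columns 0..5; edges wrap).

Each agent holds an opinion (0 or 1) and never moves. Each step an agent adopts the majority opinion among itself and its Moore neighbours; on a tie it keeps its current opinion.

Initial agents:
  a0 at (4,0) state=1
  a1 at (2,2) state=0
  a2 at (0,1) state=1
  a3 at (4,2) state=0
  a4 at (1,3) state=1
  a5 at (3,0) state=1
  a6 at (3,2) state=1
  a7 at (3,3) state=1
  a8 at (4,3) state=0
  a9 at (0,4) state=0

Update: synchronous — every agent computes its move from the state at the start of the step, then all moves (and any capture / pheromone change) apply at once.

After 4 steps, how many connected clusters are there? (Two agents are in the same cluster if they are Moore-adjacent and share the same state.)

2

t=1: a0@(4,0):1 a1@(2,2):1 a2@(0,1):1 a3@(4,2):1 a4@(1,3):0 a5@(3,0):1 a6@(3,2):0 a7@(3,3):0 a8@(4,3):0 a9@(0,4):0
t=2: a0@(4,0):1 a1@(2,2):0 a2@(0,1):1 a3@(4,2):0 a4@(1,3):0 a5@(3,0):1 a6@(3,2):0 a7@(3,3):0 a8@(4,3):0 a9@(0,4):0
t=3: (unchanged — steady state)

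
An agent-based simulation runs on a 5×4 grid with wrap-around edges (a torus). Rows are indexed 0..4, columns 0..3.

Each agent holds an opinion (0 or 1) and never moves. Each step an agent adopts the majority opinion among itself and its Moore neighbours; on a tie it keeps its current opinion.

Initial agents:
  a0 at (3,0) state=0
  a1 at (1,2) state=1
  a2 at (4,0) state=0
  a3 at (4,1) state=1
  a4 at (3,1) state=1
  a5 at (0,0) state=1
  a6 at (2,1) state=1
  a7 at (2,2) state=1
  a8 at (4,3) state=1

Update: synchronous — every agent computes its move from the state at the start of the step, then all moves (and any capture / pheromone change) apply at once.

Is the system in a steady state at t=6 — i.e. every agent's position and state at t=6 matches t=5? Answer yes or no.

yes

t=1: a0@(3,0):1 a1@(1,2):1 a2@(4,0):1 a3@(4,1):1 a4@(3,1):1 a5@(0,0):1 a6@(2,1):1 a7@(2,2):1 a8@(4,3):1
t=2: (unchanged — steady state)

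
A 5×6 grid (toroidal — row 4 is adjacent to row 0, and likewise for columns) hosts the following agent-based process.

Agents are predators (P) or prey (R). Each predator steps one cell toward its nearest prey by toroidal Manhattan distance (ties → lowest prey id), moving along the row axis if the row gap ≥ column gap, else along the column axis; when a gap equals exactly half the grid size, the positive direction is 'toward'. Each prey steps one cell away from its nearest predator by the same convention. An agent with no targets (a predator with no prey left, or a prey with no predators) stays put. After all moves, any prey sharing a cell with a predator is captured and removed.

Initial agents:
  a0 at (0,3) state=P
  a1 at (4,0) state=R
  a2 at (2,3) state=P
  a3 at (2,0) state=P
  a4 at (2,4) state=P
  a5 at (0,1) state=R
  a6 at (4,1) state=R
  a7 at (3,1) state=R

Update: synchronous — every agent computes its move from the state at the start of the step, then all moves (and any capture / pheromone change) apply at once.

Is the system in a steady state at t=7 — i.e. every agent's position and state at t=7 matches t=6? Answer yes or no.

no

t=1: a0@(0,2):P a1@(0,0):R a2@(2,2):P a3@(3,0):P a4@(3,4):P a5@(0,0):R a6@(4,0):R a7@(4,1):R
t=2: a0@(0,1):P a1@(0,5):R a2@(3,2):P a3@(4,0):P a4@(3,5):P a5@(0,5):R a6@(0,0):R a7@(3,1):R
t=3: a0@(0,0):P a1@(0,4):R a2@(3,1):P a3@(0,0):P a4@(4,5):P a5@(0,4):R a6@(0,5):R a7@(3,0):R
t=4: a0@(0,5):P a1@(0,3):R a2@(3,0):P a3@(0,5):P a4@(0,5):P a5@(0,3):R a6@(0,4):R a7@(3,5):R
t=5: a0@(0,4):P a1@(0,2):R a2@(3,5):P a3@(0,4):P a4@(0,4):P a5@(0,2):R a6@(0,3):R a7@(3,4):R
t=6: a0@(0,3):P a1@(0,1):R a2@(3,4):P a3@(0,3):P a4@(0,3):P a5@(0,1):R a6@(0,2):R a7@(3,3):R
t=7: a0@(0,2):P a1@(0,0):R a2@(3,3):P a3@(0,2):P a4@(0,2):P a5@(0,0):R a6@(0,1):R a7@(3,2):R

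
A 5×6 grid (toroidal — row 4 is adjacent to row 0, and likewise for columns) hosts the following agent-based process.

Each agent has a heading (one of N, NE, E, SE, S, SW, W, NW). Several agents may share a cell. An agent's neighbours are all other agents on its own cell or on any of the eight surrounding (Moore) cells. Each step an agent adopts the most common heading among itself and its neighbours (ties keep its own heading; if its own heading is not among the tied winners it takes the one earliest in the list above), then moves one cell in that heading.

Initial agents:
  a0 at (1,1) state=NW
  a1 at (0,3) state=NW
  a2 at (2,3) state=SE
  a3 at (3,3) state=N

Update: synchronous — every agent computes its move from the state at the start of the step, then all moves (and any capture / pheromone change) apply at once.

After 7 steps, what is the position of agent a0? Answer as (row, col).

t=1: a0@(0,0):NW a1@(4,2):NW a2@(3,4):SE a3@(2,3):N
t=2: a0@(4,5):NW a1@(3,1):NW a2@(4,5):SE a3@(1,3):N
t=3: a0@(3,4):NW a1@(2,0):NW a2@(0,0):SE a3@(0,3):N
t=4: a0@(2,3):NW a1@(1,5):NW a2@(1,1):SE a3@(4,3):N
t=5: a0@(1,2):NW a1@(0,4):NW a2@(2,2):SE a3@(3,3):N
t=6: a0@(0,1):NW a1@(4,3):NW a2@(3,3):SE a3@(2,3):N
t=7: a0@(4,0):NW a1@(3,2):NW a2@(4,4):SE a3@(1,3):N

(4, 0)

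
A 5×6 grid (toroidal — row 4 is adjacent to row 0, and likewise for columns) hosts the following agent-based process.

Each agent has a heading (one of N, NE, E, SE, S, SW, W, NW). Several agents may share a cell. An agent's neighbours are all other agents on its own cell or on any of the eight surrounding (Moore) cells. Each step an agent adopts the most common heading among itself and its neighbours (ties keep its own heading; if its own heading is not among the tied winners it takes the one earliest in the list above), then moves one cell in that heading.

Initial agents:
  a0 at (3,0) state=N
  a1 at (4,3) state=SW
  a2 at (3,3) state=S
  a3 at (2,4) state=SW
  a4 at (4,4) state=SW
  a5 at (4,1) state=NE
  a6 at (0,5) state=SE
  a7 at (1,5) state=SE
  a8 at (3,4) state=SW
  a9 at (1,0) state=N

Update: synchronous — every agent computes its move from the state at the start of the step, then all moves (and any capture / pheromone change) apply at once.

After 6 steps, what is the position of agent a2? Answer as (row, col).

t=1: a0@(2,0):N a1@(0,2):SW a2@(4,2):SW a3@(3,3):SW a4@(0,3):SW a5@(3,2):NE a6@(1,0):SE a7@(2,0):SE a8@(4,3):SW a9@(2,1):SE
t=2: a0@(3,1):SE a1@(1,1):SW a2@(0,1):SW a3@(4,2):SW a4@(1,2):SW a5@(4,1):SW a6@(2,1):SE a7@(3,1):SE a8@(0,2):SW a9@(3,2):SE
t=3: a0@(4,2):SE a1@(2,0):SW a2@(1,0):SW a3@(0,1):SW a4@(2,1):SW a5@(0,0):SW a6@(3,2):SE a7@(4,2):SE a8@(1,1):SW a9@(4,3):SE
t=4: a0@(0,3):SE a1@(3,5):SW a2@(2,5):SW a3@(1,0):SW a4@(3,0):SW a5@(1,5):SW a6@(4,3):SE a7@(0,3):SE a8@(2,0):SW a9@(0,4):SE
t=5: a0@(1,4):SE a1@(4,4):SW a2@(3,4):SW a3@(2,5):SW a4@(4,5):SW a5@(2,4):SW a6@(0,4):SE a7@(1,4):SE a8@(3,5):SW a9@(1,5):SE
t=6: a0@(2,5):SE a1@(0,3):SW a2@(4,3):SW a3@(3,4):SW a4@(0,4):SW a5@(3,3):SW a6@(1,5):SE a7@(2,5):SE a8@(4,4):SW a9@(2,0):SE

(4, 3)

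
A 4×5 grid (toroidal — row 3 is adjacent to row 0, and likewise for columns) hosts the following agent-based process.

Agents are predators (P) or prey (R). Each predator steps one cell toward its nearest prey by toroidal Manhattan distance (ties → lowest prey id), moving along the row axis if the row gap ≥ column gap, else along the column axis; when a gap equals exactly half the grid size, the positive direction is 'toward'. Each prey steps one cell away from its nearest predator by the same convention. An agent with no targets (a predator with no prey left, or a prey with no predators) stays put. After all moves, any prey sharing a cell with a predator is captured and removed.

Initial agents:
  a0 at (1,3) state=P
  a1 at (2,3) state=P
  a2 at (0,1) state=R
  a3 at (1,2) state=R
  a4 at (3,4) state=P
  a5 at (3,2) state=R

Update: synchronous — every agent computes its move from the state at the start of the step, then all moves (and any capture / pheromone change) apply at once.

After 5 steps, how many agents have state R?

3

t=1: a0@(1,2):P a1@(1,3):P a2@(0,0):R a3@(1,1):R a4@(3,3):P a5@(0,2):R
t=2: a0@(1,1):P a1@(1,2):P a2@(0,4):R a3@(1,0):R a4@(0,3):P a5@(3,2):R
t=3: a0@(1,0):P a1@(1,1):P a2@(0,0):R a3@(1,4):R a4@(0,4):P a5@(2,2):R
t=4: a0@(0,0):P a1@(0,1):P a2@(3,0):R a3@(1,3):R a4@(0,0):P a5@(3,2):R
t=5: a0@(3,0):P a1@(3,1):P a2@(2,0):R a3@(1,2):R a4@(3,0):P a5@(2,2):R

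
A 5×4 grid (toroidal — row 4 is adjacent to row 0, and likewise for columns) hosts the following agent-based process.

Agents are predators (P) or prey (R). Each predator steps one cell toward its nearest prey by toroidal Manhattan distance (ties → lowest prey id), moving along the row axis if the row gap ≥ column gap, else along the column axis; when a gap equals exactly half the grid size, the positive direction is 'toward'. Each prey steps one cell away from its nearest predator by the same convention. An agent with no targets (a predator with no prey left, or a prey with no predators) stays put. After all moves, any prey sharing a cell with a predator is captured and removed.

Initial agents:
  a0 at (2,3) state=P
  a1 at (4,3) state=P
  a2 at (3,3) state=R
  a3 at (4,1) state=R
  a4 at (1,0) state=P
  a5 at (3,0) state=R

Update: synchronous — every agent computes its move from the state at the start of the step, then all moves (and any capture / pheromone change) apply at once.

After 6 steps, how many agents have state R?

3

t=1: a0@(3,3):P a1@(3,3):P a2@(4,3):R a3@(4,0):R a4@(2,0):P a5@(4,0):R
t=2: a0@(4,3):P a1@(4,3):P a2@(0,3):R a3@(0,0):R a4@(3,0):P a5@(0,0):R
t=3: a0@(0,3):P a1@(0,3):P a2@(1,3):R a3@(1,0):R a4@(4,0):P a5@(1,0):R
t=4: a0@(1,3):P a1@(1,3):P a2@(2,3):R a3@(2,0):R a4@(0,0):P a5@(2,0):R
t=5: a0@(2,3):P a1@(2,3):P a2@(3,3):R a3@(3,0):R a4@(1,0):P a5@(3,0):R
t=6: a0@(3,3):P a1@(3,3):P a2@(4,3):R a3@(4,0):R a4@(2,0):P a5@(4,0):R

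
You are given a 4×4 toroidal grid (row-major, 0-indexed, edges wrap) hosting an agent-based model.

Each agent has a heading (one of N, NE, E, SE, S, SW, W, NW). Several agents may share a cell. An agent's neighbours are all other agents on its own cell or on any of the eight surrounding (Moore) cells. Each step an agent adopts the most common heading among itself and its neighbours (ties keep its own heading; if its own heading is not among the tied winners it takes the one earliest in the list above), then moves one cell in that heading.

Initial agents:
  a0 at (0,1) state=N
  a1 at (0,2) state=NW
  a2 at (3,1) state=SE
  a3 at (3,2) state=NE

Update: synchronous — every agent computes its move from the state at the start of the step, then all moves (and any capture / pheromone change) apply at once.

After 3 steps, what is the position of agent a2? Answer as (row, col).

t=1: a0@(3,1):N a1@(3,1):NW a2@(0,2):SE a3@(2,3):NE
t=2: a0@(2,1):N a1@(2,0):NW a2@(1,3):SE a3@(1,0):NE
t=3: a0@(1,1):N a1@(1,3):NW a2@(2,0):SE a3@(0,1):NE

(2, 0)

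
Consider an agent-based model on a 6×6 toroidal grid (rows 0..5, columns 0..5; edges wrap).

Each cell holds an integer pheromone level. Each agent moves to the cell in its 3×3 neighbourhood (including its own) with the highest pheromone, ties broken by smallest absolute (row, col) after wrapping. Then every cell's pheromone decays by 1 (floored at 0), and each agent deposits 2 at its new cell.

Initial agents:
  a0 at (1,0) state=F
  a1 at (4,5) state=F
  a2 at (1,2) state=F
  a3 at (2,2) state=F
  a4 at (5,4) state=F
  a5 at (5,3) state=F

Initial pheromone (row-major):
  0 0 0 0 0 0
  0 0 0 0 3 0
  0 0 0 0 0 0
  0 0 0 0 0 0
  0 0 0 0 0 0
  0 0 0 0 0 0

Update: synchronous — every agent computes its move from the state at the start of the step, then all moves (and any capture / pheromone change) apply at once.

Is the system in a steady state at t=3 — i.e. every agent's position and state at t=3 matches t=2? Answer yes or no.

t=1: a0@(0,0) a1@(3,0) a2@(0,1) a3@(1,1) a4@(0,3) a5@(0,2) | pheromone: 2 2 2 2 0 0 / 0 2 0 0 2 0 / 0 0 0 0 0 0 / 2 0 0 0 0 0 / 0 0 0 0 0 0 / 0 0 0 0 0 0
t=2: a0@(0,0) a1@(3,0) a2@(0,0) a3@(0,0) a4@(0,2) a5@(0,1) | pheromone: 7 3 3 1 0 0 / 0 1 0 0 1 0 / 0 0 0 0 0 0 / 3 0 0 0 0 0 / 0 0 0 0 0 0 / 0 0 0 0 0 0
t=3: a0@(0,0) a1@(3,0) a2@(0,0) a3@(0,0) a4@(0,1) a5@(0,0) | pheromone: 14 4 2 0 0 0 / 0 0 0 0 0 0 / 0 0 0 0 0 0 / 4 0 0 0 0 0 / 0 0 0 0 0 0 / 0 0 0 0 0 0

no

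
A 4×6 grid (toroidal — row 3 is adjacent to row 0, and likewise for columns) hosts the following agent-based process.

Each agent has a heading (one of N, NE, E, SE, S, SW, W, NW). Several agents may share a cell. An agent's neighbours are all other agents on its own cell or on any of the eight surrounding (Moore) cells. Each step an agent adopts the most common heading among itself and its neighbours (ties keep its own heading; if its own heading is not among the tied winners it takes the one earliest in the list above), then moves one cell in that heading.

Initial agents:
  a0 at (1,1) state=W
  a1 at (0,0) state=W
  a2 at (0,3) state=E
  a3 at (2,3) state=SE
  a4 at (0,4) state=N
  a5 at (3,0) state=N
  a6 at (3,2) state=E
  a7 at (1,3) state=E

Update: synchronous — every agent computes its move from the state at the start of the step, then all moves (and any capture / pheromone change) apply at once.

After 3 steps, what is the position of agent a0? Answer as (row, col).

(1, 0)

t=1: a0@(1,0):W a1@(0,5):W a2@(0,4):E a3@(2,4):E a4@(0,5):E a5@(2,0):N a6@(3,3):E a7@(1,4):E
t=2: a0@(1,5):W a1@(0,0):E a2@(0,5):E a3@(2,5):E a4@(0,0):E a5@(1,0):N a6@(3,4):E a7@(1,5):E
t=3: a0@(1,0):E a1@(0,1):E a2@(0,0):E a3@(2,0):E a4@(0,1):E a5@(1,1):E a6@(3,5):E a7@(1,0):E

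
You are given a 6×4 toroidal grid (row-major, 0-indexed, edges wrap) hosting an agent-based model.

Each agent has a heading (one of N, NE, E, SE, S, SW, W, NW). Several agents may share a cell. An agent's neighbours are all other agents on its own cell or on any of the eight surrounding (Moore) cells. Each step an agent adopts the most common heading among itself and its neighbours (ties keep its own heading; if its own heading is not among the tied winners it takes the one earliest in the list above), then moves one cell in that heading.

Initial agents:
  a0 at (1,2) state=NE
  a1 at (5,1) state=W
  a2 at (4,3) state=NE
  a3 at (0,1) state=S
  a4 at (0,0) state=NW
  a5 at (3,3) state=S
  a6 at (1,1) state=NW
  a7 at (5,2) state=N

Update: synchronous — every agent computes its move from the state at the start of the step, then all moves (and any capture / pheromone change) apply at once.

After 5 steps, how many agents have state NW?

8

t=1: a0@(0,3):NE a1@(5,0):W a2@(3,0):NE a3@(5,0):NW a4@(5,3):NW a5@(4,3):S a6@(0,0):NW a7@(4,2):N
t=2: a0@(5,2):NW a1@(4,3):NW a2@(2,1):NE a3@(4,3):NW a4@(4,2):NW a5@(3,2):NW a6@(5,3):NW a7@(3,2):N
t=3: a0@(4,1):NW a1@(3,2):NW a2@(1,2):NE a3@(3,2):NW a4@(3,1):NW a5@(2,1):NW a6@(4,2):NW a7@(2,1):NW
t=4: a0@(3,0):NW a1@(2,1):NW a2@(0,1):NW a3@(2,1):NW a4@(2,0):NW a5@(1,0):NW a6@(3,1):NW a7@(1,0):NW
t=5: a0@(2,3):NW a1@(1,0):NW a2@(5,0):NW a3@(1,0):NW a4@(1,3):NW a5@(0,3):NW a6@(2,0):NW a7@(0,3):NW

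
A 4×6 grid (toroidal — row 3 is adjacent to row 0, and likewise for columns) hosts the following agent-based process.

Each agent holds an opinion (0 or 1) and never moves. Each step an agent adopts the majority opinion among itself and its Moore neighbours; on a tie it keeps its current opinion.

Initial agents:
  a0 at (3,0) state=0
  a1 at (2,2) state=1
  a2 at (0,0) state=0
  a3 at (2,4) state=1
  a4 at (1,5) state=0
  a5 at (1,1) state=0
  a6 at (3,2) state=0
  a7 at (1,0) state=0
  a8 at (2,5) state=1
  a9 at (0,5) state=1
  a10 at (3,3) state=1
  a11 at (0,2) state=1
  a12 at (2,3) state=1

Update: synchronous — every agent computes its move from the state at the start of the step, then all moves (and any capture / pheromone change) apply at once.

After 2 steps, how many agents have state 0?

7

t=1: a0@(3,0):0 a1@(2,2):1 a2@(0,0):0 a3@(2,4):1 a4@(1,5):0 a5@(1,1):0 a6@(3,2):1 a7@(1,0):0 a8@(2,5):0 a9@(0,5):0 a10@(3,3):1 a11@(0,2):1 a12@(2,3):1
t=2: (unchanged — steady state)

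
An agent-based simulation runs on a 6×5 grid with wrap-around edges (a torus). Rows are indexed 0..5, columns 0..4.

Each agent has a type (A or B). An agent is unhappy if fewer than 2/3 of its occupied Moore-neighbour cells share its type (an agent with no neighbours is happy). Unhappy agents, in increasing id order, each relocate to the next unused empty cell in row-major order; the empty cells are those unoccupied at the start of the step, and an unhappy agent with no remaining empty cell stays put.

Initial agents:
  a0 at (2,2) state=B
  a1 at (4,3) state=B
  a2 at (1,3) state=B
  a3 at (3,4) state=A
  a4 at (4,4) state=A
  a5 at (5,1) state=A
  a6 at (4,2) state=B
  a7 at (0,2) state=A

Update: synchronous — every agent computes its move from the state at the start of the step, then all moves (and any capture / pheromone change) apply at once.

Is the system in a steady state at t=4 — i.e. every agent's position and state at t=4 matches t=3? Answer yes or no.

no

t=1: a0@(2,2):B a1@(0,0):B a2@(0,1):B a3@(0,3):A a4@(0,4):A a5@(1,0):A a6@(1,1):B a7@(1,2):A
t=2: a0@(0,2):B a1@(1,3):B a2@(1,4):B a3@(0,3):A a4@(0,4):A a5@(2,0):A a6@(2,1):B a7@(2,3):A
t=3: a0@(0,0):B a1@(0,1):B a2@(1,0):B a3@(1,1):A a4@(1,2):A a5@(2,2):A a6@(2,4):B a7@(3,0):A
t=4: a0@(0,0):B a1@(0,2):B a2@(1,0):B a3@(0,3):A a4@(1,2):A a5@(2,2):A a6@(0,4):B a7@(1,3):A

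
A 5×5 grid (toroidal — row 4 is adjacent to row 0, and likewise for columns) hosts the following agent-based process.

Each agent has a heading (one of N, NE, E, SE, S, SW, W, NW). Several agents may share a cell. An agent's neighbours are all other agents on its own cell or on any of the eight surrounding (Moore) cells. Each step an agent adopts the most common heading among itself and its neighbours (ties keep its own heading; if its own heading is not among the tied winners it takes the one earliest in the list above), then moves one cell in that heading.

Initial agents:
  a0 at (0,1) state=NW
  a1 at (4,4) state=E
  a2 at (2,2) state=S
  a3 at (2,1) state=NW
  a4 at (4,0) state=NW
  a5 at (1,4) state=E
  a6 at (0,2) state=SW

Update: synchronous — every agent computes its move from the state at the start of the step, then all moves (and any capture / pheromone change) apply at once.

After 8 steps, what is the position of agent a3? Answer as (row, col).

(4, 3)

t=1: a0@(4,0):NW a1@(4,0):E a2@(3,2):S a3@(1,0):NW a4@(3,4):NW a5@(1,0):E a6@(1,1):SW
t=2: a0@(3,4):NW a1@(3,4):NW a2@(4,2):S a3@(0,4):NW a4@(2,3):NW a5@(1,1):E a6@(2,0):SW
t=3: a0@(2,3):NW a1@(2,3):NW a2@(0,2):S a3@(4,3):NW a4@(1,2):NW a5@(1,2):E a6@(1,4):NW
t=4: a0@(1,2):NW a1@(1,2):NW a2@(4,1):NW a3@(3,2):NW a4@(0,1):NW a5@(0,1):NW a6@(0,3):NW
t=5: a0@(0,1):NW a1@(0,1):NW a2@(3,0):NW a3@(2,1):NW a4@(4,0):NW a5@(4,0):NW a6@(4,2):NW
t=6: a0@(4,0):NW a1@(4,0):NW a2@(2,4):NW a3@(1,0):NW a4@(3,4):NW a5@(3,4):NW a6@(3,1):NW
t=7: a0@(3,4):NW a1@(3,4):NW a2@(1,3):NW a3@(0,4):NW a4@(2,3):NW a5@(2,3):NW a6@(2,0):NW
t=8: a0@(2,3):NW a1@(2,3):NW a2@(0,2):NW a3@(4,3):NW a4@(1,2):NW a5@(1,2):NW a6@(1,4):NW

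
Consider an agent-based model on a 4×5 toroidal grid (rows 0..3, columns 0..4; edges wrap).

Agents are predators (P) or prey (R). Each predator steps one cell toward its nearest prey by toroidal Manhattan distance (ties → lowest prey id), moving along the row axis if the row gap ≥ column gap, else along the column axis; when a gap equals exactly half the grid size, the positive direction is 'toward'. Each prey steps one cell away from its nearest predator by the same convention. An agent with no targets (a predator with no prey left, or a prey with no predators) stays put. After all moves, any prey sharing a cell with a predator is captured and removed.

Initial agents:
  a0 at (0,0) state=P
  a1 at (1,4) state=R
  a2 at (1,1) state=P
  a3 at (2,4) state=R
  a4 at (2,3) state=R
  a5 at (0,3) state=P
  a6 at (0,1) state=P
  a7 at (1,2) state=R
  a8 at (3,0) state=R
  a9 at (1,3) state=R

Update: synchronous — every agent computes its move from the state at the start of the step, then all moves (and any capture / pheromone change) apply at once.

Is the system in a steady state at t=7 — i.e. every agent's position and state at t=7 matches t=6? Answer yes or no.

yes

t=1: a0@(3,0):P a1@(2,4):R a2@(1,2):P a3@(1,4):R a5@(1,3):P a6@(1,1):P a8@(2,0):R a9@(2,3):R
t=2: a0@(2,0):P a2@(1,3):P a5@(1,4):P a6@(1,0):P a9@(3,3):R
t=3: a0@(2,4):P a2@(2,3):P a5@(2,4):P a6@(2,0):P
t=4: (unchanged — steady state)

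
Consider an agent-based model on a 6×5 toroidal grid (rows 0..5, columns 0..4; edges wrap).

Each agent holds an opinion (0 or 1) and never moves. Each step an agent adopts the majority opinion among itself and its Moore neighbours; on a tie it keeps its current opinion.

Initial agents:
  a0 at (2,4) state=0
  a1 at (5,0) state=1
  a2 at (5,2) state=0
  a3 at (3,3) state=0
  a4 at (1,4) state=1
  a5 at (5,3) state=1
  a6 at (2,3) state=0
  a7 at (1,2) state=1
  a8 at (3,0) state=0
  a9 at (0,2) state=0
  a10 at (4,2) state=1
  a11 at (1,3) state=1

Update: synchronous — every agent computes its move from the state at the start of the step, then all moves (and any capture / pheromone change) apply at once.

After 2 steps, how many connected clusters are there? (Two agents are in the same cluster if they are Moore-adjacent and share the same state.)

t=1: a0@(2,4):0 a1@(5,0):1 a2@(5,2):0 a3@(3,3):0 a4@(1,4):1 a5@(5,3):1 a6@(2,3):0 a7@(1,2):1 a8@(3,0):0 a9@(0,2):1 a10@(4,2):1 a11@(1,3):1
t=2: a0@(2,4):0 a1@(5,0):1 a2@(5,2):1 a3@(3,3):0 a4@(1,4):1 a5@(5,3):1 a6@(2,3):0 a7@(1,2):1 a8@(3,0):0 a9@(0,2):1 a10@(4,2):1 a11@(1,3):1

3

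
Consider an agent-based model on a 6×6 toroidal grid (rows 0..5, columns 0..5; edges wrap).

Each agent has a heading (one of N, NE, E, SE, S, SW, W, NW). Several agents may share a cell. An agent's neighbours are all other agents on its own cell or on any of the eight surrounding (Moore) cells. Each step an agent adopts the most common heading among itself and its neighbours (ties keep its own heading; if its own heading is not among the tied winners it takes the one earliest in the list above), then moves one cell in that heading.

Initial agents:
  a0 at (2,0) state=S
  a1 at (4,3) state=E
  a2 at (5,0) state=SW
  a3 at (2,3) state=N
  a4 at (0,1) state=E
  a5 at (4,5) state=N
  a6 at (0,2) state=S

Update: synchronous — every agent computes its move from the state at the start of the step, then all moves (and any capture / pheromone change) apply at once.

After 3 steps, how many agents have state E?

t=1: a0@(3,0):S a1@(4,4):E a2@(0,5):SW a3@(1,3):N a4@(0,2):E a5@(3,5):N a6@(1,2):S
t=2: a0@(4,0):S a1@(4,5):E a2@(1,4):SW a3@(0,3):N a4@(0,3):E a5@(2,5):N a6@(2,2):S
t=3: a0@(5,0):S a1@(4,0):E a2@(0,4):N a3@(5,3):N a4@(0,4):E a5@(1,5):N a6@(3,2):S

2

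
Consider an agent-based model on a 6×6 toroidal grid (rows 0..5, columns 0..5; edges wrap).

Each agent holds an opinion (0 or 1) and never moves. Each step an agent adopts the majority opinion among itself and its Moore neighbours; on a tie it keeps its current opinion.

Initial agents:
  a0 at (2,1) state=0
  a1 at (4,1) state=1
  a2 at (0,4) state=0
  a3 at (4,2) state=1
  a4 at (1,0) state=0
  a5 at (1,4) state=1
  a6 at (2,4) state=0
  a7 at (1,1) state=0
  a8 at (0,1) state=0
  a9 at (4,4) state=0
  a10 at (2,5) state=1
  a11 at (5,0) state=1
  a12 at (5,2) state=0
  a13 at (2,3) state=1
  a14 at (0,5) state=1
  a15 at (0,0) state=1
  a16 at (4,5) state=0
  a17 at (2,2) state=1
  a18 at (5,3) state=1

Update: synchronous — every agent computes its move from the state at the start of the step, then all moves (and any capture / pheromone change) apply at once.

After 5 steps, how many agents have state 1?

13

t=1: a0@(2,1):0 a1@(4,1):1 a2@(0,4):1 a3@(4,2):1 a4@(1,0):0 a5@(1,4):1 a6@(2,4):1 a7@(1,1):0 a8@(0,1):0 a9@(4,4):0 a10@(2,5):1 a11@(5,0):1 a12@(5,2):1 a13@(2,3):1 a14@(0,5):1 a15@(0,0):1 a16@(4,5):0 a17@(2,2):1 a18@(5,3):0
t=2: a0@(2,1):0 a1@(4,1):1 a2@(0,4):1 a3@(4,2):1 a4@(1,0):0 a5@(1,4):1 a6@(2,4):1 a7@(1,1):0 a8@(0,1):0 a9@(4,4):0 a10@(2,5):1 a11@(5,0):1 a12@(5,2):1 a13@(2,3):1 a14@(0,5):1 a15@(0,0):1 a16@(4,5):0 a17@(2,2):1 a18@(5,3):1
t=3: (unchanged — steady state)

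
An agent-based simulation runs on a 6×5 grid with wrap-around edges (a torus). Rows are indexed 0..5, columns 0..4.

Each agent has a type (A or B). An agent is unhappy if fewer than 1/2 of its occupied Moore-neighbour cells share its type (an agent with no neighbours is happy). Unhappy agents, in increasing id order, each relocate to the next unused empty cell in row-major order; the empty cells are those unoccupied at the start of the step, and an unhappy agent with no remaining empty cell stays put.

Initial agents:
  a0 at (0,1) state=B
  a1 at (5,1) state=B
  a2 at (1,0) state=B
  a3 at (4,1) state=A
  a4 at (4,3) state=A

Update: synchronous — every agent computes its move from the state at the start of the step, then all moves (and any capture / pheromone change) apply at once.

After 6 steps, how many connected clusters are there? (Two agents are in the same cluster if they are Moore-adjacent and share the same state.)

3

t=1: a0@(0,1):B a1@(5,1):B a2@(1,0):B a3@(0,0):A a4@(4,3):A
t=2: a0@(0,1):B a1@(5,1):B a2@(1,0):B a3@(0,2):A a4@(4,3):A
t=3: a0@(0,1):B a1@(5,1):B a2@(1,0):B a3@(0,0):A a4@(4,3):A
t=4: a0@(0,1):B a1@(5,1):B a2@(1,0):B a3@(0,2):A a4@(4,3):A
t=5: a0@(0,1):B a1@(5,1):B a2@(1,0):B a3@(0,0):A a4@(4,3):A
t=6: a0@(0,1):B a1@(5,1):B a2@(1,0):B a3@(0,2):A a4@(4,3):A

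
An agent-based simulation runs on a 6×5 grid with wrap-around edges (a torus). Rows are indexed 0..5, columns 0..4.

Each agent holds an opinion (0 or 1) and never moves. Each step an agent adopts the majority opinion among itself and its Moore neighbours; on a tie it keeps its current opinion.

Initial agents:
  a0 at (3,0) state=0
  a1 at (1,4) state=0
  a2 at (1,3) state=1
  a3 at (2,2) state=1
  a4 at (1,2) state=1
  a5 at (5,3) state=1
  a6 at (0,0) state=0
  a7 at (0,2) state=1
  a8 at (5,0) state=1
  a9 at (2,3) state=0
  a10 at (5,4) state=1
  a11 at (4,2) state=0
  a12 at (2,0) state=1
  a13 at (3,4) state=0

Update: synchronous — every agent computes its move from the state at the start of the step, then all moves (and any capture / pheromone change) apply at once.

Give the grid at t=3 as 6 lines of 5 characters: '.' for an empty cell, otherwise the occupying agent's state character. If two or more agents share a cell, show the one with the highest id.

0.1..
..110
0.10.
0...0
..0..
1..11

t=1: a0@(3,0):0 a1@(1,4):0 a2@(1,3):1 a3@(2,2):1 a4@(1,2):1 a5@(5,3):1 a6@(0,0):0 a7@(0,2):1 a8@(5,0):1 a9@(2,3):0 a10@(5,4):1 a11@(4,2):0 a12@(2,0):0 a13@(3,4):0
t=2: (unchanged — steady state)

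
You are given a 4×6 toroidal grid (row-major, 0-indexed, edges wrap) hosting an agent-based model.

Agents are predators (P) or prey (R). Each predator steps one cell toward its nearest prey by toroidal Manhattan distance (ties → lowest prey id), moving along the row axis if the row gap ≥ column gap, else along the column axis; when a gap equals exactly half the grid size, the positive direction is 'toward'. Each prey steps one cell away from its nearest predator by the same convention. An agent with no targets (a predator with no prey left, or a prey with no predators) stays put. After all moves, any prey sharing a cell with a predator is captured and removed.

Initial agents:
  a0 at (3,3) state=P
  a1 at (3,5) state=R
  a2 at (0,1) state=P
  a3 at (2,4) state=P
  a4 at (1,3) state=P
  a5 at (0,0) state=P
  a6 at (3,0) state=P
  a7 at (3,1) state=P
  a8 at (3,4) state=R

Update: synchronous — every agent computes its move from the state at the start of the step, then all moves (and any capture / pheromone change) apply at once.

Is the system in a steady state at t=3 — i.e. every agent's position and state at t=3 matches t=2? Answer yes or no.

t=1: a0@(3,4):P a2@(0,0):P a3@(3,4):P a4@(2,3):P a5@(3,0):P a6@(3,5):P a7@(3,0):P
t=2: (unchanged — steady state)

yes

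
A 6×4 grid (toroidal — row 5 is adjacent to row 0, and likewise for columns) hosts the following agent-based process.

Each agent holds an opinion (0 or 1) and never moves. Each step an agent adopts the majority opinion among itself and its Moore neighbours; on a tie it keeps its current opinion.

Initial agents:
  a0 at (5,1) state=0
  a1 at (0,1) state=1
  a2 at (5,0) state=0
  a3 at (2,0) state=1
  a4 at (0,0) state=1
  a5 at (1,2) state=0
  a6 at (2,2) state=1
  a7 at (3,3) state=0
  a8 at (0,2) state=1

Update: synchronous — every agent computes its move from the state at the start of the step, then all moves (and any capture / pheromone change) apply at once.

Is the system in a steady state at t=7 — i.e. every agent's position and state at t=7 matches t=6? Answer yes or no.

t=1: a0@(5,1):1 a1@(0,1):1 a2@(5,0):0 a3@(2,0):1 a4@(0,0):1 a5@(1,2):1 a6@(2,2):0 a7@(3,3):1 a8@(0,2):1
t=2: a0@(5,1):1 a1@(0,1):1 a2@(5,0):1 a3@(2,0):1 a4@(0,0):1 a5@(1,2):1 a6@(2,2):1 a7@(3,3):1 a8@(0,2):1
t=3: (unchanged — steady state)

yes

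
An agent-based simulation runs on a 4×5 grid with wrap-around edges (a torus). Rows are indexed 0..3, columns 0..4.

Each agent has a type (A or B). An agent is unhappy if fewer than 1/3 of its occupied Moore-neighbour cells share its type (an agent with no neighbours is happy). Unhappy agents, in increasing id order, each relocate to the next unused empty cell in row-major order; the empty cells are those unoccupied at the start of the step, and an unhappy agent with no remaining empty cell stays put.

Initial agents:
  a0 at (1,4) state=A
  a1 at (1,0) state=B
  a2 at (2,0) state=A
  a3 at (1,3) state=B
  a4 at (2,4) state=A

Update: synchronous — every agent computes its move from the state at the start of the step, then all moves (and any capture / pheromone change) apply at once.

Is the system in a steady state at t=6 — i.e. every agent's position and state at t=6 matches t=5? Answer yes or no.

t=1: a0@(1,4):A a1@(0,0):B a2@(2,0):A a3@(0,1):B a4@(2,4):A
t=2: (unchanged — steady state)

yes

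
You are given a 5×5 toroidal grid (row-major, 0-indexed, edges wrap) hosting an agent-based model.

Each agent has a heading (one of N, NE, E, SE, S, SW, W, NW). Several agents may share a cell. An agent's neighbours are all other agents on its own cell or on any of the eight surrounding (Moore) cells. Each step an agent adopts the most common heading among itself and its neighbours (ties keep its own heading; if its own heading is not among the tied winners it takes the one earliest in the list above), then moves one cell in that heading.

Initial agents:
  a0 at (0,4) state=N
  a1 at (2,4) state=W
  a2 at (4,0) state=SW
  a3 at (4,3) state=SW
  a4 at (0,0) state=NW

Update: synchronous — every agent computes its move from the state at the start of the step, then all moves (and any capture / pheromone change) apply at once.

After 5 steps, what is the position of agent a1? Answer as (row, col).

(0, 4)

t=1: a0@(1,3):SW a1@(2,3):W a2@(0,4):SW a3@(0,2):SW a4@(4,4):NW
t=2: a0@(2,2):SW a1@(2,2):W a2@(1,3):SW a3@(1,1):SW a4@(3,3):NW
t=3: a0@(3,1):SW a1@(3,1):SW a2@(2,2):SW a3@(2,0):SW a4@(2,2):NW
t=4: a0@(4,0):SW a1@(4,0):SW a2@(3,1):SW a3@(3,4):SW a4@(3,1):SW
t=5: a0@(0,4):SW a1@(0,4):SW a2@(4,0):SW a3@(4,3):SW a4@(4,0):SW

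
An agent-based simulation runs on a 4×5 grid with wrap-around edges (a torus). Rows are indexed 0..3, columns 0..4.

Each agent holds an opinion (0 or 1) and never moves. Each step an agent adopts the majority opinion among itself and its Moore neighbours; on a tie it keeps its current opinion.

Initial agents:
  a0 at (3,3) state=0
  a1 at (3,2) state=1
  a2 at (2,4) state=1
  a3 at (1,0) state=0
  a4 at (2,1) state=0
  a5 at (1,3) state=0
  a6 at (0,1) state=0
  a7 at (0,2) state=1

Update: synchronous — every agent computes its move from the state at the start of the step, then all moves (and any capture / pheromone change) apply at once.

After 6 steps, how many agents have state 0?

8

t=1: a0@(3,3):1 a1@(3,2):0 a2@(2,4):0 a3@(1,0):0 a4@(2,1):0 a5@(1,3):1 a6@(0,1):0 a7@(0,2):0
t=2: a0@(3,3):0 a1@(3,2):0 a2@(2,4):0 a3@(1,0):0 a4@(2,1):0 a5@(1,3):0 a6@(0,1):0 a7@(0,2):0
t=3: (unchanged — steady state)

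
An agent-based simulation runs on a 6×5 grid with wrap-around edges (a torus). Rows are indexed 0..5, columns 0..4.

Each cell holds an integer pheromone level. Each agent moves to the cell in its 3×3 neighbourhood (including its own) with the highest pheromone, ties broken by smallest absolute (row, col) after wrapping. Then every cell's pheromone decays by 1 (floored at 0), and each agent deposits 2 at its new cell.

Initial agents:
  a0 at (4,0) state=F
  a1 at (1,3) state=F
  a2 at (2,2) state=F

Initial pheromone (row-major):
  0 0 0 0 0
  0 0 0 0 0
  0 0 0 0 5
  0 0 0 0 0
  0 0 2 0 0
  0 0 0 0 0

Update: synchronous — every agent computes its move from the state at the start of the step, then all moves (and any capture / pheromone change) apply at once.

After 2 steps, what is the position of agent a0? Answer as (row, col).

t=1: a0@(3,0) a1@(2,4) a2@(1,1) | pheromone: 0 0 0 0 0 / 0 2 0 0 0 / 0 0 0 0 6 / 2 0 0 0 0 / 0 0 1 0 0 / 0 0 0 0 0
t=2: a0@(2,4) a1@(2,4) a2@(1,1) | pheromone: 0 0 0 0 0 / 0 3 0 0 0 / 0 0 0 0 9 / 1 0 0 0 0 / 0 0 0 0 0 / 0 0 0 0 0

(2, 4)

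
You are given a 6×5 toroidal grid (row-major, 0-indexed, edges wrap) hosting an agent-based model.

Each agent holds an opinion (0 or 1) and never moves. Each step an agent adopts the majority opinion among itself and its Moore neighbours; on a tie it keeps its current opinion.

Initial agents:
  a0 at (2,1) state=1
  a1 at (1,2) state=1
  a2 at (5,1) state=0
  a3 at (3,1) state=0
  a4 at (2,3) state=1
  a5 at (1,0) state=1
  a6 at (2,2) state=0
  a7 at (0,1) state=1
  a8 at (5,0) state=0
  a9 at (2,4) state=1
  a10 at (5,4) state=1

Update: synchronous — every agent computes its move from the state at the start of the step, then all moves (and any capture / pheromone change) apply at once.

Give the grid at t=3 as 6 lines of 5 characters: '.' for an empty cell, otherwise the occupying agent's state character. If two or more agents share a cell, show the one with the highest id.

.1...
1.1..
.1111
.1...
.....
00..1

t=1: a0@(2,1):1 a1@(1,2):1 a2@(5,1):0 a3@(3,1):0 a4@(2,3):1 a5@(1,0):1 a6@(2,2):1 a7@(0,1):1 a8@(5,0):0 a9@(2,4):1 a10@(5,4):1
t=2: a0@(2,1):1 a1@(1,2):1 a2@(5,1):0 a3@(3,1):1 a4@(2,3):1 a5@(1,0):1 a6@(2,2):1 a7@(0,1):1 a8@(5,0):0 a9@(2,4):1 a10@(5,4):1
t=3: (unchanged — steady state)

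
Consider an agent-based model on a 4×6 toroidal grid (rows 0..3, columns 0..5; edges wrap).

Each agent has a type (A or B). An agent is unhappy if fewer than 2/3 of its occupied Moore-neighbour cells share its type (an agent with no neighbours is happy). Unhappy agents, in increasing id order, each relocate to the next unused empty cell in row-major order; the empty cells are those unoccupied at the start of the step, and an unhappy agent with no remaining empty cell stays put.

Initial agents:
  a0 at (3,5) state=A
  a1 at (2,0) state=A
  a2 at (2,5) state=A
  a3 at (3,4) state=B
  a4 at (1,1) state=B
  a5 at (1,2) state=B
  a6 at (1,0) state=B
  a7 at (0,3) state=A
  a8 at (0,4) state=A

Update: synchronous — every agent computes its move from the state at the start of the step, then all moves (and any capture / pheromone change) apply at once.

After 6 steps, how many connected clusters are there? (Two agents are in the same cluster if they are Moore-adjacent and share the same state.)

t=1: a0@(3,5):A a1@(0,0):A a2@(0,1):A a3@(0,2):B a4@(1,1):B a5@(0,5):B a6@(1,3):B a7@(1,4):A a8@(0,4):A
t=2: a0@(3,5):A a1@(0,3):A a2@(1,0):A a3@(0,2):B a4@(1,2):B a5@(1,5):B a6@(2,0):B a7@(2,1):A a8@(2,2):A
t=3: a0@(0,0):A a1@(0,1):A a2@(0,4):A a3@(0,5):B a4@(1,1):B a5@(1,3):B a6@(1,4):B a7@(2,3):A a8@(2,4):A
t=4: a0@(0,2):A a1@(0,3):A a2@(1,0):A a3@(1,2):B a4@(1,5):B a5@(2,0):B a6@(2,1):B a7@(2,2):A a8@(2,5):A
t=5: a0@(0,0):A a1@(0,1):A a2@(0,4):A a3@(0,5):B a4@(1,1):B a5@(1,3):B a6@(1,4):B a7@(2,3):A a8@(2,4):A
t=6: a0@(0,2):A a1@(0,3):A a2@(1,0):A a3@(1,2):B a4@(1,5):B a5@(2,0):B a6@(2,1):B a7@(2,2):A a8@(2,5):A

4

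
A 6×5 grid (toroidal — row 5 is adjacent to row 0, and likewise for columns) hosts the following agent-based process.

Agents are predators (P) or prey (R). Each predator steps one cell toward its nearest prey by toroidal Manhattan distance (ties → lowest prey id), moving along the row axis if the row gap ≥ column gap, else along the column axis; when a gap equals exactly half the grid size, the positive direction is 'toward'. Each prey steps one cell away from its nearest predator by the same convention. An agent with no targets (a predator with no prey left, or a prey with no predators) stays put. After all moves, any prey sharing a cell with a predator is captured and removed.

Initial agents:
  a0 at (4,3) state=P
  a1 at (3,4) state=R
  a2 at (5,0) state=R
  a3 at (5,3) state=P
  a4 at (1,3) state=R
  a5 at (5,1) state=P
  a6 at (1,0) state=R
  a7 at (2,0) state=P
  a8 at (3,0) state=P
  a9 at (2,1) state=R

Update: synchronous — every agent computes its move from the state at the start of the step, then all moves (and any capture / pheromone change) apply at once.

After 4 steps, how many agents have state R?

t=1: a0@(3,3):P a3@(5,4):P a4@(2,3):R a5@(5,0):P a6@(0,0):R a7@(1,0):P a8@(3,4):P a9@(2,2):R
t=2: a0@(2,3):P a3@(0,4):P a4@(1,3):R a5@(0,0):P a6@(1,0):R a7@(0,0):P a8@(2,4):P a9@(1,2):R
t=3: a0@(1,3):P a3@(1,4):P a4@(0,3):R a5@(1,0):P a6@(2,0):R a7@(1,0):P a8@(1,4):P a9@(0,2):R
t=4: a0@(0,3):P a3@(0,4):P a4@(5,3):R a5@(2,0):P a6@(3,0):R a7@(2,0):P a8@(0,4):P a9@(5,2):R

3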